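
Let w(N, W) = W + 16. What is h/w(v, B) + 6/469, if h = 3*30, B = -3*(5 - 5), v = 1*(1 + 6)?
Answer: 21153/3752 ≈ 5.6378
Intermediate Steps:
v = 7 (v = 1*7 = 7)
B = 0 (B = -3*0 = 0)
w(N, W) = 16 + W
h = 90
h/w(v, B) + 6/469 = 90/(16 + 0) + 6/469 = 90/16 + 6*(1/469) = 90*(1/16) + 6/469 = 45/8 + 6/469 = 21153/3752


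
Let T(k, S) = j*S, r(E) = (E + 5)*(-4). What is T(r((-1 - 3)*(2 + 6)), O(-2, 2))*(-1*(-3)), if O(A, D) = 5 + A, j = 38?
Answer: 342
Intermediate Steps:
r(E) = -20 - 4*E (r(E) = (5 + E)*(-4) = -20 - 4*E)
T(k, S) = 38*S
T(r((-1 - 3)*(2 + 6)), O(-2, 2))*(-1*(-3)) = (38*(5 - 2))*(-1*(-3)) = (38*3)*3 = 114*3 = 342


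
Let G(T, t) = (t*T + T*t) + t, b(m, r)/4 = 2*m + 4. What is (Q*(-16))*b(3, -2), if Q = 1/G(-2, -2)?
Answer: -320/3 ≈ -106.67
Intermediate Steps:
b(m, r) = 16 + 8*m (b(m, r) = 4*(2*m + 4) = 4*(4 + 2*m) = 16 + 8*m)
G(T, t) = t + 2*T*t (G(T, t) = (T*t + T*t) + t = 2*T*t + t = t + 2*T*t)
Q = ⅙ (Q = 1/(-2*(1 + 2*(-2))) = 1/(-2*(1 - 4)) = 1/(-2*(-3)) = 1/6 = ⅙ ≈ 0.16667)
(Q*(-16))*b(3, -2) = ((⅙)*(-16))*(16 + 8*3) = -8*(16 + 24)/3 = -8/3*40 = -320/3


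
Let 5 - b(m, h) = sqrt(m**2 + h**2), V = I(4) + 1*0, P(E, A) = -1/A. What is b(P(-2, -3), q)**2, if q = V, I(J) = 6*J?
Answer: (15 - sqrt(5185))**2/9 ≈ 361.09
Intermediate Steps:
V = 24 (V = 6*4 + 1*0 = 24 + 0 = 24)
q = 24
b(m, h) = 5 - sqrt(h**2 + m**2) (b(m, h) = 5 - sqrt(m**2 + h**2) = 5 - sqrt(h**2 + m**2))
b(P(-2, -3), q)**2 = (5 - sqrt(24**2 + (-1/(-3))**2))**2 = (5 - sqrt(576 + (-1*(-1/3))**2))**2 = (5 - sqrt(576 + (1/3)**2))**2 = (5 - sqrt(576 + 1/9))**2 = (5 - sqrt(5185/9))**2 = (5 - sqrt(5185)/3)**2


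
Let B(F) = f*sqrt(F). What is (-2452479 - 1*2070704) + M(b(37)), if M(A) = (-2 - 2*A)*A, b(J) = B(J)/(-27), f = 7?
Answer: -3297404033/729 + 14*sqrt(37)/27 ≈ -4.5232e+6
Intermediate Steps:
B(F) = 7*sqrt(F)
b(J) = -7*sqrt(J)/27 (b(J) = (7*sqrt(J))/(-27) = (7*sqrt(J))*(-1/27) = -7*sqrt(J)/27)
M(A) = A*(-2 - 2*A)
(-2452479 - 1*2070704) + M(b(37)) = (-2452479 - 1*2070704) - 2*(-7*sqrt(37)/27)*(1 - 7*sqrt(37)/27) = (-2452479 - 2070704) + 14*sqrt(37)*(1 - 7*sqrt(37)/27)/27 = -4523183 + 14*sqrt(37)*(1 - 7*sqrt(37)/27)/27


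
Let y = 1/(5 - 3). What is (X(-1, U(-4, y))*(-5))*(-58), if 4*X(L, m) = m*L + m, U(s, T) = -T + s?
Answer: 0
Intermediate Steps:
y = ½ (y = 1/2 = ½ ≈ 0.50000)
U(s, T) = s - T
X(L, m) = m/4 + L*m/4 (X(L, m) = (m*L + m)/4 = (L*m + m)/4 = (m + L*m)/4 = m/4 + L*m/4)
(X(-1, U(-4, y))*(-5))*(-58) = (((-4 - 1*½)*(1 - 1)/4)*(-5))*(-58) = (((¼)*(-4 - ½)*0)*(-5))*(-58) = (((¼)*(-9/2)*0)*(-5))*(-58) = (0*(-5))*(-58) = 0*(-58) = 0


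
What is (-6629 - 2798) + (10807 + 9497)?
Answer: 10877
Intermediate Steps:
(-6629 - 2798) + (10807 + 9497) = -9427 + 20304 = 10877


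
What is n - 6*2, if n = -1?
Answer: -13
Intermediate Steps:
n - 6*2 = -1 - 6*2 = -1 - 12 = -13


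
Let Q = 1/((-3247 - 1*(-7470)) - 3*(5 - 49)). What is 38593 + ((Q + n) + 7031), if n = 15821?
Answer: 267592976/4355 ≈ 61445.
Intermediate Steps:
Q = 1/4355 (Q = 1/((-3247 + 7470) - 3*(-44)) = 1/(4223 + 132) = 1/4355 ≈ 0.00022962)
38593 + ((Q + n) + 7031) = 38593 + ((1/4355 + 15821) + 7031) = 38593 + (68900456/4355 + 7031) = 38593 + 99520461/4355 = 267592976/4355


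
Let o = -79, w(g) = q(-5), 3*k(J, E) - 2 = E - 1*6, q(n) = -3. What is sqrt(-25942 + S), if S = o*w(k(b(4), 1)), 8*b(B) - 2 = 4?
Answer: I*sqrt(25705) ≈ 160.33*I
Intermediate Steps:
b(B) = 3/4 (b(B) = 1/4 + (1/8)*4 = 1/4 + 1/2 = 3/4)
k(J, E) = -4/3 + E/3 (k(J, E) = 2/3 + (E - 1*6)/3 = 2/3 + (E - 6)/3 = 2/3 + (-6 + E)/3 = 2/3 + (-2 + E/3) = -4/3 + E/3)
w(g) = -3
S = 237 (S = -79*(-3) = 237)
sqrt(-25942 + S) = sqrt(-25942 + 237) = sqrt(-25705) = I*sqrt(25705)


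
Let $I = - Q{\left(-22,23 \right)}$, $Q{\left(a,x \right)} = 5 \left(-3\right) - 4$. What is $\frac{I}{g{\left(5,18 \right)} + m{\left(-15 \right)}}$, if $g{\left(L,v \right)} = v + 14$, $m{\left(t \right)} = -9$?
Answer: $\frac{19}{23} \approx 0.82609$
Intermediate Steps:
$Q{\left(a,x \right)} = -19$ ($Q{\left(a,x \right)} = -15 - 4 = -19$)
$g{\left(L,v \right)} = 14 + v$
$I = 19$ ($I = \left(-1\right) \left(-19\right) = 19$)
$\frac{I}{g{\left(5,18 \right)} + m{\left(-15 \right)}} = \frac{19}{\left(14 + 18\right) - 9} = \frac{19}{32 - 9} = \frac{19}{23}$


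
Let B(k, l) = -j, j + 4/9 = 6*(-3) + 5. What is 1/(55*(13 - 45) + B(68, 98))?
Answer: -9/15719 ≈ -0.00057256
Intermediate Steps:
j = -121/9 (j = -4/9 + (6*(-3) + 5) = -4/9 + (-18 + 5) = -4/9 - 13 = -121/9 ≈ -13.444)
B(k, l) = 121/9 (B(k, l) = -1*(-121/9) = 121/9)
1/(55*(13 - 45) + B(68, 98)) = 1/(55*(13 - 45) + 121/9) = 1/(55*(-32) + 121/9) = 1/(-1760 + 121/9) = 1/(-15719/9) = -9/15719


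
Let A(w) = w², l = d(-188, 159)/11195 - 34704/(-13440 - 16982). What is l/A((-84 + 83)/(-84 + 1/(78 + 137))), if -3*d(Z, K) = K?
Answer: 63089184112227817/7871523277625 ≈ 8014.9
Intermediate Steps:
d(Z, K) = -K/3
l = 193449457/170287145 (l = -⅓*159/11195 - 34704/(-13440 - 16982) = -53*1/11195 - 34704/(-30422) = -53/11195 - 34704*(-1/30422) = -53/11195 + 17352/15211 = 193449457/170287145 ≈ 1.1360)
l/A((-84 + 83)/(-84 + 1/(78 + 137))) = 193449457/(170287145*(((-84 + 83)/(-84 + 1/(78 + 137)))²)) = 193449457/(170287145*((-1/(-84 + 1/215))²)) = 193449457/(170287145*((-1/(-18059/215))²)) = 193449457/(170287145*((-1*(-215/18059))²)) = 193449457/(170287145*((215/18059)²)) = 193449457/(170287145*(46225/326127481)) = (193449457/170287145)*(326127481/46225) = 63089184112227817/7871523277625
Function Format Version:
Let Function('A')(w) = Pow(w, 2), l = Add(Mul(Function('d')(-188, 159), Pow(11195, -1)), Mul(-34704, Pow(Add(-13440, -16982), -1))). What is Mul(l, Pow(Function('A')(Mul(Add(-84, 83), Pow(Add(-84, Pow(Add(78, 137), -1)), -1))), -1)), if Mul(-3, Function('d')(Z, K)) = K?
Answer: Rational(63089184112227817, 7871523277625) ≈ 8014.9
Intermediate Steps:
Function('d')(Z, K) = Mul(Rational(-1, 3), K)
l = Rational(193449457, 170287145) (l = Add(Mul(Mul(Rational(-1, 3), 159), Pow(11195, -1)), Mul(-34704, Pow(Add(-13440, -16982), -1))) = Add(Mul(-53, Rational(1, 11195)), Mul(-34704, Pow(-30422, -1))) = Add(Rational(-53, 11195), Mul(-34704, Rational(-1, 30422))) = Add(Rational(-53, 11195), Rational(17352, 15211)) = Rational(193449457, 170287145) ≈ 1.1360)
Mul(l, Pow(Function('A')(Mul(Add(-84, 83), Pow(Add(-84, Pow(Add(78, 137), -1)), -1))), -1)) = Mul(Rational(193449457, 170287145), Pow(Pow(Mul(Add(-84, 83), Pow(Add(-84, Pow(Add(78, 137), -1)), -1)), 2), -1)) = Mul(Rational(193449457, 170287145), Pow(Pow(Mul(-1, Pow(Add(-84, Pow(215, -1)), -1)), 2), -1)) = Mul(Rational(193449457, 170287145), Pow(Pow(Mul(-1, Pow(Add(-84, Rational(1, 215)), -1)), 2), -1)) = Mul(Rational(193449457, 170287145), Pow(Pow(Mul(-1, Pow(Rational(-18059, 215), -1)), 2), -1)) = Mul(Rational(193449457, 170287145), Pow(Pow(Mul(-1, Rational(-215, 18059)), 2), -1)) = Mul(Rational(193449457, 170287145), Pow(Pow(Rational(215, 18059), 2), -1)) = Mul(Rational(193449457, 170287145), Pow(Rational(46225, 326127481), -1)) = Mul(Rational(193449457, 170287145), Rational(326127481, 46225)) = Rational(63089184112227817, 7871523277625)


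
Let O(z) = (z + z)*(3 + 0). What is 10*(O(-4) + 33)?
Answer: 90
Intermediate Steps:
O(z) = 6*z (O(z) = (2*z)*3 = 6*z)
10*(O(-4) + 33) = 10*(6*(-4) + 33) = 10*(-24 + 33) = 10*9 = 90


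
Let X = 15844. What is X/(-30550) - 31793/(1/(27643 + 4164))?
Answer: -15446690259447/15275 ≈ -1.0112e+9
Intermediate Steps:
X/(-30550) - 31793/(1/(27643 + 4164)) = 15844/(-30550) - 31793/(1/(27643 + 4164)) = 15844*(-1/30550) - 31793/(1/31807) = -7922/15275 - 31793/1/31807 = -7922/15275 - 31793*31807 = -7922/15275 - 1011239951 = -15446690259447/15275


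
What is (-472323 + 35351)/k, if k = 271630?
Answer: -218486/135815 ≈ -1.6087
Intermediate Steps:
(-472323 + 35351)/k = (-472323 + 35351)/271630 = -436972*1/271630 = -218486/135815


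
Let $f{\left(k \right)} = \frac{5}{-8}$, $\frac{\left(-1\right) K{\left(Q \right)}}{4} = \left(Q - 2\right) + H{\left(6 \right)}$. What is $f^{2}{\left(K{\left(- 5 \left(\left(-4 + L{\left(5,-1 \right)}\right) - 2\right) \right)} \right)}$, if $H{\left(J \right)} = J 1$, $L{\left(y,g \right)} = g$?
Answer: $\frac{25}{64} \approx 0.39063$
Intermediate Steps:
$H{\left(J \right)} = J$
$K{\left(Q \right)} = -16 - 4 Q$ ($K{\left(Q \right)} = - 4 \left(\left(Q - 2\right) + 6\right) = - 4 \left(\left(-2 + Q\right) + 6\right) = - 4 \left(4 + Q\right) = -16 - 4 Q$)
$f{\left(k \right)} = - \frac{5}{8}$ ($f{\left(k \right)} = 5 \left(- \frac{1}{8}\right) = - \frac{5}{8}$)
$f^{2}{\left(K{\left(- 5 \left(\left(-4 + L{\left(5,-1 \right)}\right) - 2\right) \right)} \right)} = \left(- \frac{5}{8}\right)^{2} = \frac{25}{64}$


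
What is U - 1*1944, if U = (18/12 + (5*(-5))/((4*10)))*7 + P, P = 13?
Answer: -15399/8 ≈ -1924.9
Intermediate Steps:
U = 153/8 (U = (18/12 + (5*(-5))/((4*10)))*7 + 13 = (18*(1/12) - 25/40)*7 + 13 = (3/2 - 25*1/40)*7 + 13 = (3/2 - 5/8)*7 + 13 = (7/8)*7 + 13 = 49/8 + 13 = 153/8 ≈ 19.125)
U - 1*1944 = 153/8 - 1*1944 = 153/8 - 1944 = -15399/8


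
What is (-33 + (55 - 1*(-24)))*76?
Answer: 3496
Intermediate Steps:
(-33 + (55 - 1*(-24)))*76 = (-33 + (55 + 24))*76 = (-33 + 79)*76 = 46*76 = 3496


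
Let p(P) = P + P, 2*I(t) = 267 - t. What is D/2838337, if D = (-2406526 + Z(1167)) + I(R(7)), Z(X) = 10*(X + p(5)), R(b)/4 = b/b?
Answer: -4789249/5676674 ≈ -0.84367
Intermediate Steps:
R(b) = 4 (R(b) = 4*(b/b) = 4*1 = 4)
I(t) = 267/2 - t/2 (I(t) = (267 - t)/2 = 267/2 - t/2)
p(P) = 2*P
Z(X) = 100 + 10*X (Z(X) = 10*(X + 2*5) = 10*(X + 10) = 10*(10 + X) = 100 + 10*X)
D = -4789249/2 (D = (-2406526 + (100 + 10*1167)) + (267/2 - 1/2*4) = (-2406526 + (100 + 11670)) + (267/2 - 2) = (-2406526 + 11770) + 263/2 = -2394756 + 263/2 = -4789249/2 ≈ -2.3946e+6)
D/2838337 = -4789249/2/2838337 = -4789249/2*1/2838337 = -4789249/5676674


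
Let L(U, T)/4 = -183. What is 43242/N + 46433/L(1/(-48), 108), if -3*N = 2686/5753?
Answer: -273213165667/983076 ≈ -2.7792e+5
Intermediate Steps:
N = -2686/17259 (N = -2686/(3*5753) = -⅓*2686/5753 = -2686/17259 ≈ -0.15563)
L(U, T) = -732 (L(U, T) = 4*(-183) = -732)
43242/N + 46433/L(1/(-48), 108) = 43242/(-2686/17259) + 46433/(-732) = 43242*(-17259/2686) + 46433*(-1/732) = -373156839/1343 - 46433/732 = -273213165667/983076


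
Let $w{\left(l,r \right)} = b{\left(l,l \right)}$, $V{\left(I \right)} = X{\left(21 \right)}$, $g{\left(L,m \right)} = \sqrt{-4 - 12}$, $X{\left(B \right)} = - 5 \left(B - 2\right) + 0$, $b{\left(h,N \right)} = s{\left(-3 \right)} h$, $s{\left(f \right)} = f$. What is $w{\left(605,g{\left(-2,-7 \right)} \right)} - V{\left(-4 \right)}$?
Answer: $-1720$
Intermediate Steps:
$b{\left(h,N \right)} = - 3 h$
$X{\left(B \right)} = 10 - 5 B$ ($X{\left(B \right)} = - 5 \left(B - 2\right) + 0 = - 5 \left(-2 + B\right) + 0 = \left(10 - 5 B\right) + 0 = 10 - 5 B$)
$g{\left(L,m \right)} = 4 i$ ($g{\left(L,m \right)} = \sqrt{-16} = 4 i$)
$V{\left(I \right)} = -95$ ($V{\left(I \right)} = 10 - 105 = -95$)
$w{\left(l,r \right)} = - 3 l$
$w{\left(605,g{\left(-2,-7 \right)} \right)} - V{\left(-4 \right)} = \left(-3\right) 605 - -95 = -1815 + 95 = -1720$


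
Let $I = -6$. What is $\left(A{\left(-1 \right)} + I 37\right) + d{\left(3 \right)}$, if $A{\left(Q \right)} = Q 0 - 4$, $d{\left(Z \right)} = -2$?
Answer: $-228$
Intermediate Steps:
$A{\left(Q \right)} = -4$ ($A{\left(Q \right)} = 0 - 4 = -4$)
$\left(A{\left(-1 \right)} + I 37\right) + d{\left(3 \right)} = \left(-4 - 222\right) - 2 = -226 - 2 = -228$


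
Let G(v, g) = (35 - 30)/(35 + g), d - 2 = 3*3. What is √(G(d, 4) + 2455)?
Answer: 5*√149370/39 ≈ 49.549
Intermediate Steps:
d = 11 (d = 2 + 3*3 = 2 + 9 = 11)
G(v, g) = 5/(35 + g)
√(G(d, 4) + 2455) = √(5/(35 + 4) + 2455) = √(5/39 + 2455) = √(95750/39) = 5*√149370/39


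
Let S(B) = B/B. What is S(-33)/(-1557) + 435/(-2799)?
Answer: -75566/484227 ≈ -0.15605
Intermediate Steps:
S(B) = 1
S(-33)/(-1557) + 435/(-2799) = 1/(-1557) + 435/(-2799) = 1*(-1/1557) + 435*(-1/2799) = -1/1557 - 145/933 = -75566/484227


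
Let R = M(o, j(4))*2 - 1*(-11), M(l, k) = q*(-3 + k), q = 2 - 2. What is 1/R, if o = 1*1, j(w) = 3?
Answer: 1/11 ≈ 0.090909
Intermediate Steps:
q = 0
o = 1
M(l, k) = 0 (M(l, k) = 0*(-3 + k) = 0)
R = 11 (R = 0*2 - 1*(-11) = 0 + 11 = 11)
1/R = 1/11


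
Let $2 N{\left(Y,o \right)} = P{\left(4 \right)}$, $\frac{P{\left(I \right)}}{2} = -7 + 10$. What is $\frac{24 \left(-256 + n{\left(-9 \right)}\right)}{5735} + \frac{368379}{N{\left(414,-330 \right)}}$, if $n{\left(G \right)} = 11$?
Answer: $\frac{140842395}{1147} \approx 1.2279 \cdot 10^{5}$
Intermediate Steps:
$P{\left(I \right)} = 6$ ($P{\left(I \right)} = 2 \left(-7 + 10\right) = 2 \cdot 3 = 6$)
$N{\left(Y,o \right)} = 3$ ($N{\left(Y,o \right)} = \frac{1}{2} \cdot 6 = 3$)
$\frac{24 \left(-256 + n{\left(-9 \right)}\right)}{5735} + \frac{368379}{N{\left(414,-330 \right)}} = \frac{24 \left(-256 + 11\right)}{5735} + \frac{368379}{3} = 24 \left(-245\right) \frac{1}{5735} + 368379 \cdot \frac{1}{3} = \left(-5880\right) \frac{1}{5735} + 122793 = - \frac{1176}{1147} + 122793 = \frac{140842395}{1147}$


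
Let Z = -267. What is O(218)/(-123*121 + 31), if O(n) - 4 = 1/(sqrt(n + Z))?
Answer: -1/3713 + I/103964 ≈ -0.00026932 + 9.6187e-6*I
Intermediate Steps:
O(n) = 4 + 1/sqrt(-267 + n) (O(n) = 4 + 1/(sqrt(n - 267)) = 4 + 1/(sqrt(-267 + n)) = 4 + 1/sqrt(-267 + n))
O(218)/(-123*121 + 31) = (4 + 1/sqrt(-267 + 218))/(-123*121 + 31) = (4 + 1/sqrt(-49))/(-14883 + 31) = (4 - I/7)/(-14852) = (4 - I/7)*(-1/14852) = -1/3713 + I/103964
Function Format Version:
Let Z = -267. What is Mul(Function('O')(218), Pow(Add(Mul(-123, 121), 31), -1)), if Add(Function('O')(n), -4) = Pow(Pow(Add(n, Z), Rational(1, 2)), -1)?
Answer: Add(Rational(-1, 3713), Mul(Rational(1, 103964), I)) ≈ Add(-0.00026932, Mul(9.6187e-6, I))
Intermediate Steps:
Function('O')(n) = Add(4, Pow(Add(-267, n), Rational(-1, 2))) (Function('O')(n) = Add(4, Pow(Pow(Add(n, -267), Rational(1, 2)), -1)) = Add(4, Pow(Pow(Add(-267, n), Rational(1, 2)), -1)) = Add(4, Pow(Add(-267, n), Rational(-1, 2))))
Mul(Function('O')(218), Pow(Add(Mul(-123, 121), 31), -1)) = Mul(Add(4, Pow(Add(-267, 218), Rational(-1, 2))), Pow(Add(Mul(-123, 121), 31), -1)) = Mul(Add(4, Pow(-49, Rational(-1, 2))), Pow(Add(-14883, 31), -1)) = Mul(Add(4, Mul(Rational(-1, 7), I)), Pow(-14852, -1)) = Mul(Add(4, Mul(Rational(-1, 7), I)), Rational(-1, 14852)) = Add(Rational(-1, 3713), Mul(Rational(1, 103964), I))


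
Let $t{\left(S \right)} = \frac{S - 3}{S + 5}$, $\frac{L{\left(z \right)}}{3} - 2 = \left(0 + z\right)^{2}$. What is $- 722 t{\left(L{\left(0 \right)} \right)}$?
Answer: $- \frac{2166}{11} \approx -196.91$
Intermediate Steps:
$L{\left(z \right)} = 6 + 3 z^{2}$ ($L{\left(z \right)} = 6 + 3 \left(0 + z\right)^{2} = 6 + 3 z^{2}$)
$t{\left(S \right)} = \frac{-3 + S}{5 + S}$
$- 722 t{\left(L{\left(0 \right)} \right)} = - 722 \frac{-3 + \left(6 + 3 \cdot 0^{2}\right)}{5 + \left(6 + 3 \cdot 0^{2}\right)} = - 722 \frac{-3 + \left(6 + 3 \cdot 0\right)}{5 + \left(6 + 3 \cdot 0\right)} = - 722 \frac{-3 + \left(6 + 0\right)}{5 + \left(6 + 0\right)} = - 722 \frac{-3 + 6}{5 + 6} = - 722 \cdot \frac{1}{11} \cdot 3 = \left(-722\right) \frac{3}{11} = - \frac{2166}{11}$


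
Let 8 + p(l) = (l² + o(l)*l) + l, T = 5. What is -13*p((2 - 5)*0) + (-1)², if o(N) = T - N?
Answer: 105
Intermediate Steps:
o(N) = 5 - N
p(l) = -8 + l + l² + l*(5 - l) (p(l) = -8 + ((l² + (5 - l)*l) + l) = -8 + ((l² + l*(5 - l)) + l) = -8 + (l + l² + l*(5 - l)) = -8 + l + l² + l*(5 - l))
-13*p((2 - 5)*0) + (-1)² = -13*(-8 + 6*((2 - 5)*0)) + (-1)² = -13*(-8 + 6*(-3*0)) + 1 = -13*(-8 + 6*0) + 1 = -13*(-8 + 0) + 1 = -13*(-8) + 1 = 104 + 1 = 105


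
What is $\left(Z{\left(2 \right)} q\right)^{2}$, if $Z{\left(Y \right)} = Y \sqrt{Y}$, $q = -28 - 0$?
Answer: $6272$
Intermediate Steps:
$q = -28$ ($q = -28 + 0 = -28$)
$Z{\left(Y \right)} = Y^{\frac{3}{2}}$
$\left(Z{\left(2 \right)} q\right)^{2} = \left(2^{\frac{3}{2}} \left(-28\right)\right)^{2} = \left(2 \sqrt{2} \left(-28\right)\right)^{2} = \left(- 56 \sqrt{2}\right)^{2} = 6272$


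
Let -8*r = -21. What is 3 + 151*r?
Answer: 3195/8 ≈ 399.38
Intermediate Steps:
r = 21/8 (r = -⅛*(-21) = 21/8 ≈ 2.6250)
3 + 151*r = 3 + 151*(21/8) = 3 + 3171/8 = 3195/8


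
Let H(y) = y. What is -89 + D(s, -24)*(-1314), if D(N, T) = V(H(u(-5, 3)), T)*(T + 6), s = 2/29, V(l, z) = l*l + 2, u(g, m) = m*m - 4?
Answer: 638515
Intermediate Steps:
u(g, m) = -4 + m**2 (u(g, m) = m**2 - 4 = -4 + m**2)
V(l, z) = 2 + l**2 (V(l, z) = l**2 + 2 = 2 + l**2)
s = 2/29 (s = 2*(1/29) = 2/29 ≈ 0.068966)
D(N, T) = 162 + 27*T (D(N, T) = (2 + (-4 + 3**2)**2)*(T + 6) = (2 + (-4 + 9)**2)*(6 + T) = (2 + 5**2)*(6 + T) = (2 + 25)*(6 + T) = 27*(6 + T) = 162 + 27*T)
-89 + D(s, -24)*(-1314) = -89 + (162 + 27*(-24))*(-1314) = -89 + (162 - 648)*(-1314) = -89 - 486*(-1314) = -89 + 638604 = 638515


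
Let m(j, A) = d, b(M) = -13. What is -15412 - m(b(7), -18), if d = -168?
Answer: -15244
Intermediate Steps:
m(j, A) = -168
-15412 - m(b(7), -18) = -15412 - 1*(-168) = -15412 + 168 = -15244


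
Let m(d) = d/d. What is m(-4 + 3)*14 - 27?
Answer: -13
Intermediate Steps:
m(d) = 1
m(-4 + 3)*14 - 27 = 1*14 - 27 = 14 - 27 = -13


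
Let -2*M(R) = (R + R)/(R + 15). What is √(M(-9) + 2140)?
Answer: √8566/2 ≈ 46.276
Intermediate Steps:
M(R) = -R/(15 + R) (M(R) = -(R + R)/(2*(R + 15)) = -2*R/(2*(15 + R)) = -R/(15 + R))
√(M(-9) + 2140) = √(-1*(-9)/(15 - 9) + 2140) = √(-1*(-9)/6 + 2140) = √(-1*(-9)*⅙ + 2140) = √(3/2 + 2140) = √(4283/2) = √8566/2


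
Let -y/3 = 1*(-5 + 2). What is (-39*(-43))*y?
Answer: 15093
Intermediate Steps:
y = 9 (y = -3*(-5 + 2) = -3*(-3) = 9)
(-39*(-43))*y = -39*(-43)*9 = 1677*9 = 15093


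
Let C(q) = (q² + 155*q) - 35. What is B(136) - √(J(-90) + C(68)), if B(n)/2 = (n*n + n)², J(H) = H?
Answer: 694302848 - 3*√1671 ≈ 6.9430e+8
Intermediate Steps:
B(n) = 2*(n + n²)² (B(n) = 2*(n*n + n)² = 2*(n² + n)² = 2*(n + n²)²)
C(q) = -35 + q² + 155*q
B(136) - √(J(-90) + C(68)) = 2*136²*(1 + 136)² - √(-90 + (-35 + 68² + 155*68)) = 2*18496*137² - √(-90 + (-35 + 4624 + 10540)) = 2*18496*18769 - √(-90 + 15129) = 694302848 - √15039 = 694302848 - 3*√1671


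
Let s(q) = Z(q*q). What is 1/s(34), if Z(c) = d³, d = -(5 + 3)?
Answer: -1/512 ≈ -0.0019531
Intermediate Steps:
d = -8 (d = -1*8 = -8)
Z(c) = -512 (Z(c) = (-8)³ = -512)
s(q) = -512
1/s(34) = 1/(-512) = -1/512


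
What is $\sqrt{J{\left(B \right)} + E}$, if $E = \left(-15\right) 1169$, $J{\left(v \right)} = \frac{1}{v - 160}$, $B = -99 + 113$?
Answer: $\frac{i \sqrt{373776206}}{146} \approx 132.42 i$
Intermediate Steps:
$B = 14$
$J{\left(v \right)} = \frac{1}{-160 + v}$
$E = -17535$
$\sqrt{J{\left(B \right)} + E} = \sqrt{\frac{1}{-160 + 14} - 17535} = \sqrt{\frac{1}{-146} - 17535} = \sqrt{- \frac{1}{146} - 17535} = \sqrt{- \frac{2560111}{146}} = \frac{i \sqrt{373776206}}{146}$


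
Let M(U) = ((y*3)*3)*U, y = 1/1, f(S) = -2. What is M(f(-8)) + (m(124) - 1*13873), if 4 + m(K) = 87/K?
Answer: -1722893/124 ≈ -13894.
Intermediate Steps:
y = 1
m(K) = -4 + 87/K
M(U) = 9*U (M(U) = ((1*3)*3)*U = (3*3)*U = 9*U)
M(f(-8)) + (m(124) - 1*13873) = 9*(-2) + ((-4 + 87/124) - 1*13873) = -18 + ((-4 + 87*(1/124)) - 13873) = -18 + ((-4 + 87/124) - 13873) = -18 + (-409/124 - 13873) = -18 - 1720661/124 = -1722893/124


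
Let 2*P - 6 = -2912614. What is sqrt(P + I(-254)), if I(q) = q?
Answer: I*sqrt(1456558) ≈ 1206.9*I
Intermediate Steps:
P = -1456304 (P = 3 + (1/2)*(-2912614) = 3 - 1456307 = -1456304)
sqrt(P + I(-254)) = sqrt(-1456304 - 254) = sqrt(-1456558) = I*sqrt(1456558)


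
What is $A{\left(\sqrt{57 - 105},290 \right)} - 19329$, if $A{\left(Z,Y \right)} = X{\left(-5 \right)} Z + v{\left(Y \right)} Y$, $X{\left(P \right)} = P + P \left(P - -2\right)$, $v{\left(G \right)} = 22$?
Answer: $-12949 + 40 i \sqrt{3} \approx -12949.0 + 69.282 i$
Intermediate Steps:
$X{\left(P \right)} = P + P \left(2 + P\right)$ ($X{\left(P \right)} = P + P \left(P + 2\right) = P + P \left(2 + P\right)$)
$A{\left(Z,Y \right)} = 10 Z + 22 Y$ ($A{\left(Z,Y \right)} = - 5 \left(3 - 5\right) Z + 22 Y = \left(-5\right) \left(-2\right) Z + 22 Y = 10 Z + 22 Y$)
$A{\left(\sqrt{57 - 105},290 \right)} - 19329 = \left(10 \sqrt{57 - 105} + 22 \cdot 290\right) - 19329 = \left(10 \sqrt{-48} + 6380\right) - 19329 = \left(10 \cdot 4 i \sqrt{3} + 6380\right) - 19329 = \left(40 i \sqrt{3} + 6380\right) - 19329 = \left(6380 + 40 i \sqrt{3}\right) - 19329 = -12949 + 40 i \sqrt{3}$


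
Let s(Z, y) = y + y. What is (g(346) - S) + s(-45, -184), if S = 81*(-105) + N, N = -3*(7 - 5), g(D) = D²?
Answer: 127859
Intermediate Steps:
N = -6 (N = -3*2 = -6)
s(Z, y) = 2*y
S = -8511 (S = 81*(-105) - 6 = -8505 - 6 = -8511)
(g(346) - S) + s(-45, -184) = (346² - 1*(-8511)) + 2*(-184) = (119716 + 8511) - 368 = 128227 - 368 = 127859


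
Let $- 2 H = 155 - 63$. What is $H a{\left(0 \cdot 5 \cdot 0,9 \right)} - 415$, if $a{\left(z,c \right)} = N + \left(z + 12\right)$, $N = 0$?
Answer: $-967$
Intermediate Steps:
$H = -46$ ($H = - \frac{155 - 63}{2} = \left(- \frac{1}{2}\right) 92 = -46$)
$a{\left(z,c \right)} = 12 + z$ ($a{\left(z,c \right)} = 0 + \left(z + 12\right) = 0 + \left(12 + z\right) = 12 + z$)
$H a{\left(0 \cdot 5 \cdot 0,9 \right)} - 415 = - 46 \left(12 + 0 \cdot 5 \cdot 0\right) - 415 = - 46 \left(12 + 0 \cdot 0\right) - 415 = - 46 \left(12 + 0\right) - 415 = \left(-46\right) 12 - 415 = -552 - 415 = -967$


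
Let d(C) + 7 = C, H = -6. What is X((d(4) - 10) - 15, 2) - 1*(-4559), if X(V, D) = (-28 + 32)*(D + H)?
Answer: 4543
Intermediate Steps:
d(C) = -7 + C
X(V, D) = -24 + 4*D (X(V, D) = (-28 + 32)*(D - 6) = 4*(-6 + D) = -24 + 4*D)
X((d(4) - 10) - 15, 2) - 1*(-4559) = (-24 + 4*2) - 1*(-4559) = (-24 + 8) + 4559 = -16 + 4559 = 4543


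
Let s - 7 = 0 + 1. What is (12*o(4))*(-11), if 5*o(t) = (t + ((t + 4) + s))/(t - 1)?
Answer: -176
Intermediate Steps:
s = 8 (s = 7 + (0 + 1) = 7 + 1 = 8)
o(t) = (12 + 2*t)/(5*(-1 + t)) (o(t) = ((t + ((t + 4) + 8))/(t - 1))/5 = ((t + ((4 + t) + 8))/(-1 + t))/5 = ((t + (12 + t))/(-1 + t))/5 = ((12 + 2*t)/(-1 + t))/5 = (12 + 2*t)/(5*(-1 + t)))
(12*o(4))*(-11) = (12*(2*(6 + 4)/(5*(-1 + 4))))*(-11) = (12*((⅖)*10/3))*(-11) = (12*((⅖)*(⅓)*10))*(-11) = (12*(4/3))*(-11) = 16*(-11) = -176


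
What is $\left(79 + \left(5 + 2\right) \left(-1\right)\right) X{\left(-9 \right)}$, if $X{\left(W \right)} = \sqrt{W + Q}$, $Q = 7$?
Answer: $72 i \sqrt{2} \approx 101.82 i$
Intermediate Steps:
$X{\left(W \right)} = \sqrt{7 + W}$ ($X{\left(W \right)} = \sqrt{W + 7} = \sqrt{7 + W}$)
$\left(79 + \left(5 + 2\right) \left(-1\right)\right) X{\left(-9 \right)} = \left(79 + \left(5 + 2\right) \left(-1\right)\right) \sqrt{7 - 9} = \left(79 + 7 \left(-1\right)\right) \sqrt{-2} = \left(79 - 7\right) i \sqrt{2} = 72 i \sqrt{2}$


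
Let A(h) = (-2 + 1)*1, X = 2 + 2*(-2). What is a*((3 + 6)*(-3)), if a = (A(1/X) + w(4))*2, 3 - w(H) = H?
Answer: 108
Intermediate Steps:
X = -2 (X = 2 - 4 = -2)
w(H) = 3 - H
A(h) = -1 (A(h) = -1*1 = -1)
a = -4 (a = (-1 + (3 - 1*4))*2 = (-1 + (3 - 4))*2 = (-1 - 1)*2 = -2*2 = -4)
a*((3 + 6)*(-3)) = -4*(3 + 6)*(-3) = -36*(-3) = -4*(-27) = 108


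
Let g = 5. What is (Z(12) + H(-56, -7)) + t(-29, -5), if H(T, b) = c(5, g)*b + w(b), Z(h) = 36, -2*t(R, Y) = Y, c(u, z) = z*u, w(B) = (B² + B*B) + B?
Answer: -91/2 ≈ -45.500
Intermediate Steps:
w(B) = B + 2*B² (w(B) = (B² + B²) + B = 2*B² + B = B + 2*B²)
c(u, z) = u*z
t(R, Y) = -Y/2
H(T, b) = 25*b + b*(1 + 2*b) (H(T, b) = (5*5)*b + b*(1 + 2*b) = 25*b + b*(1 + 2*b))
(Z(12) + H(-56, -7)) + t(-29, -5) = (36 + 2*(-7)*(13 - 7)) - ½*(-5) = (36 + 2*(-7)*6) + 5/2 = (36 - 84) + 5/2 = -48 + 5/2 = -91/2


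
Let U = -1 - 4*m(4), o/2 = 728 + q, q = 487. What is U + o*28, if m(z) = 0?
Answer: 68039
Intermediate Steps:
o = 2430 (o = 2*(728 + 487) = 2*1215 = 2430)
U = -1 (U = -1 - 4*0 = -1 + 0 = -1)
U + o*28 = -1 + 2430*28 = -1 + 68040 = 68039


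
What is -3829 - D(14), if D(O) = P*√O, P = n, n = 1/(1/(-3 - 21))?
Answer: -3829 + 24*√14 ≈ -3739.2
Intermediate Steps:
n = -24 (n = 1/(1/(-24)) = 1/(-1/24) = -24)
P = -24
D(O) = -24*√O
-3829 - D(14) = -3829 - (-24)*√14 = -3829 + 24*√14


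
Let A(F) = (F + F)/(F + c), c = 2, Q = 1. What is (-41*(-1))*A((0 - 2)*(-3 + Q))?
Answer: 164/3 ≈ 54.667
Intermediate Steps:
A(F) = 2*F/(2 + F) (A(F) = (F + F)/(F + 2) = (2*F)/(2 + F) = 2*F/(2 + F))
(-41*(-1))*A((0 - 2)*(-3 + Q)) = (-41*(-1))*(2*((0 - 2)*(-3 + 1))/(2 + (0 - 2)*(-3 + 1))) = 41*(2*(-2*(-2))/(2 - 2*(-2))) = 41*(2*4/(2 + 4)) = 41*(2*4/6) = 41*(2*4*(⅙)) = 41*(4/3) = 164/3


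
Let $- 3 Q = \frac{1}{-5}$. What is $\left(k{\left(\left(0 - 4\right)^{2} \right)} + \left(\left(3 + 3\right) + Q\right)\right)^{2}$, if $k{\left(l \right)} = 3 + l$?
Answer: $\frac{141376}{225} \approx 628.34$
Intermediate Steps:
$Q = \frac{1}{15}$ ($Q = - \frac{1}{3 \left(-5\right)} = \left(- \frac{1}{3}\right) \left(- \frac{1}{5}\right) = \frac{1}{15} \approx 0.066667$)
$\left(k{\left(\left(0 - 4\right)^{2} \right)} + \left(\left(3 + 3\right) + Q\right)\right)^{2} = \left(\left(3 + \left(0 - 4\right)^{2}\right) + \left(\left(3 + 3\right) + \frac{1}{15}\right)\right)^{2} = \left(\left(3 + \left(-4\right)^{2}\right) + \left(6 + \frac{1}{15}\right)\right)^{2} = \left(\left(3 + 16\right) + \frac{91}{15}\right)^{2} = \left(19 + \frac{91}{15}\right)^{2} = \left(\frac{376}{15}\right)^{2} = \frac{141376}{225}$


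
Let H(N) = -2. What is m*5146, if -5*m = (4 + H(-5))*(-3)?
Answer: 30876/5 ≈ 6175.2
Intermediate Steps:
m = 6/5 (m = -(4 - 2)*(-3)/5 = -2*(-3)/5 = -1/5*(-6) = 6/5 ≈ 1.2000)
m*5146 = (6/5)*5146 = 30876/5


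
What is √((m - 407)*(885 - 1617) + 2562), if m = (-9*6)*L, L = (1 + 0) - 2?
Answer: √260958 ≈ 510.84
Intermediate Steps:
L = -1 (L = 1 - 2 = -1)
m = 54 (m = -9*6*(-1) = -54*(-1) = 54)
√((m - 407)*(885 - 1617) + 2562) = √((54 - 407)*(885 - 1617) + 2562) = √(-353*(-732) + 2562) = √(258396 + 2562) = √260958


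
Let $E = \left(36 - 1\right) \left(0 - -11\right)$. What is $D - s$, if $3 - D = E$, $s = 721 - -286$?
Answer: $-1389$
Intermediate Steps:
$s = 1007$ ($s = 721 + 286 = 1007$)
$E = 385$ ($E = 35 \left(0 + 11\right) = 35 \cdot 11 = 385$)
$D = -382$ ($D = 3 - 385 = -382$)
$D - s = -382 - 1007 = -1389$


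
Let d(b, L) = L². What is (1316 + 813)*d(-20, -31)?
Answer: 2045969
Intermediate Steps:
(1316 + 813)*d(-20, -31) = (1316 + 813)*(-31)² = 2129*961 = 2045969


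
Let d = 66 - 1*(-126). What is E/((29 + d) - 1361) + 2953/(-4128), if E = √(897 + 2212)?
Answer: -2953/4128 - √3109/1140 ≈ -0.76427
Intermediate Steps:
d = 192 (d = 66 + 126 = 192)
E = √3109 ≈ 55.758
E/((29 + d) - 1361) + 2953/(-4128) = √3109/((29 + 192) - 1361) + 2953/(-4128) = √3109/(221 - 1361) + 2953*(-1/4128) = √3109/(-1140) - 2953/4128 = √3109*(-1/1140) - 2953/4128 = -√3109/1140 - 2953/4128 = -2953/4128 - √3109/1140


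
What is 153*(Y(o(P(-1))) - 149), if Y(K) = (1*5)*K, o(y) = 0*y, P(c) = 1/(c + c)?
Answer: -22797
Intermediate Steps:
P(c) = 1/(2*c)
o(y) = 0
Y(K) = 5*K
153*(Y(o(P(-1))) - 149) = 153*(5*0 - 149) = 153*(0 - 149) = 153*(-149) = -22797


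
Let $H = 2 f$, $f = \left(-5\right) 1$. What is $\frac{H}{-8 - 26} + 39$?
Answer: $\frac{668}{17} \approx 39.294$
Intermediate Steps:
$f = -5$
$H = -10$ ($H = 2 \left(-5\right) = -10$)
$\frac{H}{-8 - 26} + 39 = \frac{1}{-8 - 26} \left(-10\right) + 39 = \frac{1}{-34} \left(-10\right) + 39 = \left(- \frac{1}{34}\right) \left(-10\right) + 39 = \frac{5}{17} + 39 = \frac{668}{17}$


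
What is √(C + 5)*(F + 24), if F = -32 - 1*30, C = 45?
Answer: -190*√2 ≈ -268.70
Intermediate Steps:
F = -62 (F = -32 - 30 = -62)
√(C + 5)*(F + 24) = √(45 + 5)*(-62 + 24) = √50*(-38) = (5*√2)*(-38) = -190*√2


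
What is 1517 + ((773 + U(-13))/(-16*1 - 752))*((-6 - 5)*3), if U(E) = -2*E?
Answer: 397141/256 ≈ 1551.3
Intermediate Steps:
1517 + ((773 + U(-13))/(-16*1 - 752))*((-6 - 5)*3) = 1517 + ((773 - 2*(-13))/(-16*1 - 752))*((-6 - 5)*3) = 1517 + ((773 + 26)/(-16 - 752))*(-11*3) = 1517 + (799/(-768))*(-33) = 1517 + (799*(-1/768))*(-33) = 1517 - 799/768*(-33) = 1517 + 8789/256 = 397141/256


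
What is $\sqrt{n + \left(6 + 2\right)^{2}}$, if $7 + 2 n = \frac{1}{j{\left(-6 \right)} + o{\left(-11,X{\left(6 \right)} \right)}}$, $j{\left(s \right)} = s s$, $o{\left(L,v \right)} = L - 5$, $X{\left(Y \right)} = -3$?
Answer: $\frac{3 \sqrt{2690}}{20} \approx 7.7798$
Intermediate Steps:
$o{\left(L,v \right)} = -5 + L$
$j{\left(s \right)} = s^{2}$
$n = - \frac{139}{40}$ ($n = - \frac{7}{2} + \frac{1}{2 \left(\left(-6\right)^{2} - 16\right)} = - \frac{7}{2} + \frac{1}{2 \left(36 - 16\right)} = - \frac{7}{2} + \frac{1}{2 \cdot 20} = - \frac{7}{2} + \frac{1}{2} \cdot \frac{1}{20} = - \frac{7}{2} + \frac{1}{40} = - \frac{139}{40} \approx -3.475$)
$\sqrt{n + \left(6 + 2\right)^{2}} = \sqrt{- \frac{139}{40} + \left(6 + 2\right)^{2}} = \sqrt{- \frac{139}{40} + 8^{2}} = \sqrt{- \frac{139}{40} + 64} = \sqrt{\frac{2421}{40}} = \frac{3 \sqrt{2690}}{20}$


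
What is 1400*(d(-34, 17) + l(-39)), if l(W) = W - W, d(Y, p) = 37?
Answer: 51800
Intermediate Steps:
l(W) = 0
1400*(d(-34, 17) + l(-39)) = 1400*(37 + 0) = 1400*37 = 51800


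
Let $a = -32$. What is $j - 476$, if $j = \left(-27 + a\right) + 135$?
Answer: $-400$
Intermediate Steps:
$j = 76$ ($j = \left(-27 - 32\right) + 135 = -59 + 135 = 76$)
$j - 476 = 76 - 476 = -400$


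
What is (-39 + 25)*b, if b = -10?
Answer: 140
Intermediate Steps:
(-39 + 25)*b = (-39 + 25)*(-10) = -14*(-10) = 140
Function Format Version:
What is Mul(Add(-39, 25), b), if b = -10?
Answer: 140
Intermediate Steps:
Mul(Add(-39, 25), b) = Mul(Add(-39, 25), -10) = Mul(-14, -10) = 140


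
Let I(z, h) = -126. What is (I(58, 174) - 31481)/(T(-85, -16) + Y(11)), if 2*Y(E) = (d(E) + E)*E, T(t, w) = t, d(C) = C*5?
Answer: -31607/278 ≈ -113.69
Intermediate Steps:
d(C) = 5*C
Y(E) = 3*E**2 (Y(E) = ((5*E + E)*E)/2 = ((6*E)*E)/2 = (6*E**2)/2 = 3*E**2)
(I(58, 174) - 31481)/(T(-85, -16) + Y(11)) = (-126 - 31481)/(-85 + 3*11**2) = -31607/(-85 + 3*121) = -31607/(-85 + 363) = -31607/278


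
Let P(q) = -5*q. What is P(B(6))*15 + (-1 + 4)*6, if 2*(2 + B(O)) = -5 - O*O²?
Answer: 16911/2 ≈ 8455.5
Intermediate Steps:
B(O) = -9/2 - O³/2 (B(O) = -2 + (-5 - O*O²)/2 = -2 + (-5 - O³)/2 = -2 + (-5/2 - O³/2) = -9/2 - O³/2)
P(B(6))*15 + (-1 + 4)*6 = -5*(-9/2 - ½*6³)*15 + (-1 + 4)*6 = -5*(-9/2 - ½*216)*15 + 3*6 = -5*(-9/2 - 108)*15 + 18 = -5*(-225/2)*15 + 18 = (1125/2)*15 + 18 = 16875/2 + 18 = 16911/2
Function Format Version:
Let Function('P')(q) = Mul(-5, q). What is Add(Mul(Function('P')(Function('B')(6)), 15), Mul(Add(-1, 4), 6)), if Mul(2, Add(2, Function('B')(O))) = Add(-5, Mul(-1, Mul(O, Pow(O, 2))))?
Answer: Rational(16911, 2) ≈ 8455.5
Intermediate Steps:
Function('B')(O) = Add(Rational(-9, 2), Mul(Rational(-1, 2), Pow(O, 3))) (Function('B')(O) = Add(-2, Mul(Rational(1, 2), Add(-5, Mul(-1, Mul(O, Pow(O, 2)))))) = Add(-2, Mul(Rational(1, 2), Add(-5, Mul(-1, Pow(O, 3))))) = Add(-2, Add(Rational(-5, 2), Mul(Rational(-1, 2), Pow(O, 3)))) = Add(Rational(-9, 2), Mul(Rational(-1, 2), Pow(O, 3))))
Add(Mul(Function('P')(Function('B')(6)), 15), Mul(Add(-1, 4), 6)) = Add(Mul(Mul(-5, Add(Rational(-9, 2), Mul(Rational(-1, 2), Pow(6, 3)))), 15), Mul(Add(-1, 4), 6)) = Add(Mul(Mul(-5, Add(Rational(-9, 2), Mul(Rational(-1, 2), 216))), 15), Mul(3, 6)) = Add(Mul(Mul(-5, Add(Rational(-9, 2), -108)), 15), 18) = Add(Mul(Mul(-5, Rational(-225, 2)), 15), 18) = Add(Mul(Rational(1125, 2), 15), 18) = Add(Rational(16875, 2), 18) = Rational(16911, 2)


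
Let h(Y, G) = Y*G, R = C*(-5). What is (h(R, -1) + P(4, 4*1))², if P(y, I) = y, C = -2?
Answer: 36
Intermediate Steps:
R = 10 (R = -2*(-5) = 10)
h(Y, G) = G*Y
(h(R, -1) + P(4, 4*1))² = (-1*10 + 4)² = (-10 + 4)² = (-6)² = 36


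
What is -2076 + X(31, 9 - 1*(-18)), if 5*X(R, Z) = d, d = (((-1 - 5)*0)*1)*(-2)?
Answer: -2076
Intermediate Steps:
d = 0 (d = (-6*0*1)*(-2) = (0*1)*(-2) = 0*(-2) = 0)
X(R, Z) = 0 (X(R, Z) = (1/5)*0 = 0)
-2076 + X(31, 9 - 1*(-18)) = -2076 + 0 = -2076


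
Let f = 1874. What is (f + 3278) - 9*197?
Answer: 3379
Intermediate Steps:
(f + 3278) - 9*197 = (1874 + 3278) - 9*197 = 5152 - 1773 = 3379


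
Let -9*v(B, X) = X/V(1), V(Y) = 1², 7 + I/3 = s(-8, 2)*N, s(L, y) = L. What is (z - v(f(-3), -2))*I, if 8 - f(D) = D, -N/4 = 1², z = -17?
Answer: -3875/3 ≈ -1291.7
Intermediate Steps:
N = -4 (N = -4*1² = -4*1 = -4)
f(D) = 8 - D
I = 75 (I = -21 + 3*(-8*(-4)) = -21 + 3*32 = -21 + 96 = 75)
V(Y) = 1
v(B, X) = -X/9 (v(B, X) = -X/(9*1) = -X/9)
(z - v(f(-3), -2))*I = (-17 - (-1)*(-2)/9)*75 = (-17 - 1*2/9)*75 = (-17 - 2/9)*75 = -155/9*75 = -3875/3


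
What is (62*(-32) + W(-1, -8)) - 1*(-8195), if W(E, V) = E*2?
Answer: 6209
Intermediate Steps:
W(E, V) = 2*E
(62*(-32) + W(-1, -8)) - 1*(-8195) = (62*(-32) + 2*(-1)) - 1*(-8195) = (-1984 - 2) + 8195 = -1986 + 8195 = 6209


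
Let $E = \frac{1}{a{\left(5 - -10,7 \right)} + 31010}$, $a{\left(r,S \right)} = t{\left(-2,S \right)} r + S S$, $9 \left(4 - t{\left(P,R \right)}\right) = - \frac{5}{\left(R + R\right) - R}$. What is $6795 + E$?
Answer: $\frac{4440695601}{653524} \approx 6795.0$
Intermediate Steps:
$t{\left(P,R \right)} = 4 + \frac{5}{9 R}$ ($t{\left(P,R \right)} = 4 - \frac{\left(-5\right) \frac{1}{\left(R + R\right) - R}}{9} = 4 - \frac{\left(-5\right) \frac{1}{2 R - R}}{9} = 4 - \frac{\left(-5\right) \frac{1}{R}}{9} = 4 + \frac{5}{9 R}$)
$a{\left(r,S \right)} = S^{2} + r \left(4 + \frac{5}{9 S}\right)$ ($a{\left(r,S \right)} = \left(4 + \frac{5}{9 S}\right) r + S S = r \left(4 + \frac{5}{9 S}\right) + S^{2} = S^{2} + r \left(4 + \frac{5}{9 S}\right)$)
$E = \frac{21}{653524}$ ($E = \frac{1}{\frac{7^{3} + \frac{\left(5 - -10\right) \left(5 + 36 \cdot 7\right)}{9}}{7} + 31010} = \frac{1}{\frac{343 + \frac{\left(5 + 10\right) \left(5 + 252\right)}{9}}{7} + 31010} = \frac{1}{\frac{343 + \frac{1}{9} \cdot 15 \cdot 257}{7} + 31010} = \frac{1}{\frac{343 + \frac{1285}{3}}{7} + 31010} = \frac{1}{\frac{1}{7} \cdot \frac{2314}{3} + 31010} = \frac{1}{\frac{2314}{21} + 31010} = \frac{1}{\frac{653524}{21}} = \frac{21}{653524} \approx 3.2133 \cdot 10^{-5}$)
$6795 + E = 6795 + \frac{21}{653524} = \frac{4440695601}{653524}$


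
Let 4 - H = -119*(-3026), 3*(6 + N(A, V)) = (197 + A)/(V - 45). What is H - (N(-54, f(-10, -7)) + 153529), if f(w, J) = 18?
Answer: -41602510/81 ≈ -5.1361e+5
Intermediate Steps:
N(A, V) = -6 + (197 + A)/(3*(-45 + V)) (N(A, V) = -6 + ((197 + A)/(V - 45))/3 = -6 + ((197 + A)/(-45 + V))/3 = -6 + (197 + A)/(3*(-45 + V)))
H = -360090 (H = 4 - (-119)*(-3026) = 4 - 1*360094 = 4 - 360094 = -360090)
H - (N(-54, f(-10, -7)) + 153529) = -360090 - ((1007 - 54 - 18*18)/(3*(-45 + 18)) + 153529) = -360090 - ((⅓)*(1007 - 54 - 324)/(-27) + 153529) = -360090 - ((⅓)*(-1/27)*629 + 153529) = -360090 - (-629/81 + 153529) = -360090 - 1*12435220/81 = -360090 - 12435220/81 = -41602510/81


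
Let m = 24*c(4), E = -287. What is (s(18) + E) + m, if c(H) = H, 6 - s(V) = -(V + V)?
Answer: -149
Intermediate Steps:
s(V) = 6 + 2*V (s(V) = 6 - (-1)*(V + V) = 6 - (-1)*2*V = 6 - (-2)*V = 6 + 2*V)
m = 96 (m = 24*4 = 96)
(s(18) + E) + m = ((6 + 2*18) - 287) + 96 = ((6 + 36) - 287) + 96 = (42 - 287) + 96 = -245 + 96 = -149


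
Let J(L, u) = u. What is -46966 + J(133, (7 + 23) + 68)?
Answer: -46868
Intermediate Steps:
-46966 + J(133, (7 + 23) + 68) = -46966 + ((7 + 23) + 68) = -46966 + (30 + 68) = -46966 + 98 = -46868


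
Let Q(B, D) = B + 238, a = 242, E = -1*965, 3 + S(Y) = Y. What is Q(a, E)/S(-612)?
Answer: -32/41 ≈ -0.78049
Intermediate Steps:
S(Y) = -3 + Y
E = -965
Q(B, D) = 238 + B
Q(a, E)/S(-612) = (238 + 242)/(-3 - 612) = 480/(-615) = 480*(-1/615) = -32/41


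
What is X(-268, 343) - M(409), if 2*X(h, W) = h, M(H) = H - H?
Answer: -134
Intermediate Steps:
M(H) = 0
X(h, W) = h/2
X(-268, 343) - M(409) = (½)*(-268) - 1*0 = -134 + 0 = -134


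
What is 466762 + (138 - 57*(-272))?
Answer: 482404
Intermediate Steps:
466762 + (138 - 57*(-272)) = 466762 + (138 + 15504) = 466762 + 15642 = 482404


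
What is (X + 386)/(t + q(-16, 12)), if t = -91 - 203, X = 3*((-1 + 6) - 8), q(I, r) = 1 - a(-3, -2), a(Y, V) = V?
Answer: -377/291 ≈ -1.2955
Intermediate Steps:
q(I, r) = 3 (q(I, r) = 1 - 1*(-2) = 1 + 2 = 3)
X = -9 (X = 3*(5 - 8) = 3*(-3) = -9)
t = -294
(X + 386)/(t + q(-16, 12)) = (-9 + 386)/(-294 + 3) = 377/(-291) = 377*(-1/291) = -377/291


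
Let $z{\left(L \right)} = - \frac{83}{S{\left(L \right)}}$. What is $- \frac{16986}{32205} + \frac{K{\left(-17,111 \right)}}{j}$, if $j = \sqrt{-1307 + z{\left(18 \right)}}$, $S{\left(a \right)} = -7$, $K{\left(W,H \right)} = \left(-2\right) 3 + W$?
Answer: $- \frac{298}{565} + \frac{23 i \sqrt{63462}}{9066} \approx -0.52743 + 0.6391 i$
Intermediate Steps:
$K{\left(W,H \right)} = -6 + W$
$z{\left(L \right)} = \frac{83}{7}$ ($z{\left(L \right)} = - \frac{83}{-7} = \left(-83\right) \left(- \frac{1}{7}\right) = \frac{83}{7}$)
$j = \frac{i \sqrt{63462}}{7}$ ($j = \sqrt{-1307 + \frac{83}{7}} = \sqrt{- \frac{9066}{7}} = \frac{i \sqrt{63462}}{7} \approx 35.988 i$)
$- \frac{16986}{32205} + \frac{K{\left(-17,111 \right)}}{j} = - \frac{16986}{32205} + \frac{-6 - 17}{\frac{1}{7} i \sqrt{63462}} = \left(-16986\right) \frac{1}{32205} - 23 \left(- \frac{i \sqrt{63462}}{9066}\right) = - \frac{298}{565} + \frac{23 i \sqrt{63462}}{9066}$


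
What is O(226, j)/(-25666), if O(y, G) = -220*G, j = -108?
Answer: -11880/12833 ≈ -0.92574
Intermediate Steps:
O(226, j)/(-25666) = -220*(-108)/(-25666) = 23760*(-1/25666) = -11880/12833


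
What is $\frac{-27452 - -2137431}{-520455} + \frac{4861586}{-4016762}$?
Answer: $- \frac{5502760104814}{1045271933355} \approx -5.2644$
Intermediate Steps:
$\frac{-27452 - -2137431}{-520455} + \frac{4861586}{-4016762} = \left(-27452 + 2137431\right) \left(- \frac{1}{520455}\right) + 4861586 \left(- \frac{1}{4016762}\right) = 2109979 \left(- \frac{1}{520455}\right) - \frac{2430793}{2008381} = - \frac{2109979}{520455} - \frac{2430793}{2008381} = - \frac{5502760104814}{1045271933355}$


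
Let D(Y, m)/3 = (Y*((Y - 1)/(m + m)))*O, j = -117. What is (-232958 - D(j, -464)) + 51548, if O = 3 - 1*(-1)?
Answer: -21022851/116 ≈ -1.8123e+5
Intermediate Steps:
O = 4 (O = 3 + 1 = 4)
D(Y, m) = 6*Y*(-1 + Y)/m (D(Y, m) = 3*((Y*((Y - 1)/(m + m)))*4) = 3*((Y*((-1 + Y)/((2*m))))*4) = 3*((Y*((-1 + Y)*(1/(2*m))))*4) = 3*((Y*((-1 + Y)/(2*m)))*4) = 3*((Y*(-1 + Y)/(2*m))*4) = 3*(2*Y*(-1 + Y)/m) = 6*Y*(-1 + Y)/m)
(-232958 - D(j, -464)) + 51548 = (-232958 - 6*(-117)*(-1 - 117)/(-464)) + 51548 = (-232958 - 6*(-117)*(-1)*(-118)/464) + 51548 = (-232958 - 1*(-20709/116)) + 51548 = (-232958 + 20709/116) + 51548 = -27002419/116 + 51548 = -21022851/116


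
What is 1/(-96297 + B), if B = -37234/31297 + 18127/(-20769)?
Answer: -92858199/8942157508198 ≈ -1.0384e-5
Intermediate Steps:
B = -191519095/92858199 (B = -37234*1/31297 + 18127*(-1/20769) = -37234/31297 - 18127/20769 = -191519095/92858199 ≈ -2.0625)
1/(-96297 + B) = 1/(-96297 - 191519095/92858199) = 1/(-8942157508198/92858199) = -92858199/8942157508198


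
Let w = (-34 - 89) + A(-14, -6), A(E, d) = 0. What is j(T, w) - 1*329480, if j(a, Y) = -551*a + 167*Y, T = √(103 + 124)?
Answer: -350021 - 551*√227 ≈ -3.5832e+5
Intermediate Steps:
w = -123 (w = (-34 - 89) + 0 = -123 + 0 = -123)
T = √227 ≈ 15.067
j(T, w) - 1*329480 = (-551*√227 + 167*(-123)) - 1*329480 = (-551*√227 - 20541) - 329480 = (-20541 - 551*√227) - 329480 = -350021 - 551*√227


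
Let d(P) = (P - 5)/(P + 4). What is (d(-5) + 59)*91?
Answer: 6279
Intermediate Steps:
d(P) = (-5 + P)/(4 + P)
(d(-5) + 59)*91 = ((-5 - 5)/(4 - 5) + 59)*91 = (-10/(-1) + 59)*91 = (-1*(-10) + 59)*91 = (10 + 59)*91 = 69*91 = 6279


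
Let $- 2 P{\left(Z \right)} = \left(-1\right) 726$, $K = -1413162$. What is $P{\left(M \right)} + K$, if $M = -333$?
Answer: $-1412799$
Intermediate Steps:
$P{\left(Z \right)} = 363$ ($P{\left(Z \right)} = - \frac{\left(-1\right) 726}{2} = \left(- \frac{1}{2}\right) \left(-726\right) = 363$)
$P{\left(M \right)} + K = 363 - 1413162 = -1412799$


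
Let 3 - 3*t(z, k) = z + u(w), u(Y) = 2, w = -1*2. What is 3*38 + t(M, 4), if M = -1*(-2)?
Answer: 341/3 ≈ 113.67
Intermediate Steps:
w = -2
M = 2
t(z, k) = ⅓ - z/3 (t(z, k) = 1 - (z + 2)/3 = 1 - (2 + z)/3 = 1 + (-⅔ - z/3) = ⅓ - z/3)
3*38 + t(M, 4) = 3*38 + (⅓ - ⅓*2) = 114 + (⅓ - ⅔) = 114 - ⅓ = 341/3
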